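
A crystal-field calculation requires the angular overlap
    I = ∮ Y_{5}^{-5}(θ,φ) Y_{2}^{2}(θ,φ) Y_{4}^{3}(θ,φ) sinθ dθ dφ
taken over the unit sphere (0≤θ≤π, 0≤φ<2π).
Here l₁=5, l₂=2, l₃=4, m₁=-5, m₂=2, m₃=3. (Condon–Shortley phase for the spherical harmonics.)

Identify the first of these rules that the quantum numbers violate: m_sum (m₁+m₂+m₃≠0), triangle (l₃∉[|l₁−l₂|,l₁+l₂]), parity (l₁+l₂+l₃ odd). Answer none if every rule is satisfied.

azimuthal sum: -5 + 2 + 3 = 0  ✓
3 ≤ 4 ≤ 7 (triangle on l)  ✓
L = 5 + 2 + 4 = 11 (odd)  ✗

parity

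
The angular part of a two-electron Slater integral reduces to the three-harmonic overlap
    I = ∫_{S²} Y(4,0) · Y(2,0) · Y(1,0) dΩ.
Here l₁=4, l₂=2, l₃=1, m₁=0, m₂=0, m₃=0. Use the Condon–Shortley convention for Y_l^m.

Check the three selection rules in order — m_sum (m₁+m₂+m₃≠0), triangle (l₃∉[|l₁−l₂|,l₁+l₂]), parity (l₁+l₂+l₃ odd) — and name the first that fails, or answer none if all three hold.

triangle

azimuthal sum: 0 + 0 + 0 = 0  ✓
2 ≤ 1 ≤ 6 (triangle on l)  ✗
L = 4 + 2 + 1 = 7 (odd)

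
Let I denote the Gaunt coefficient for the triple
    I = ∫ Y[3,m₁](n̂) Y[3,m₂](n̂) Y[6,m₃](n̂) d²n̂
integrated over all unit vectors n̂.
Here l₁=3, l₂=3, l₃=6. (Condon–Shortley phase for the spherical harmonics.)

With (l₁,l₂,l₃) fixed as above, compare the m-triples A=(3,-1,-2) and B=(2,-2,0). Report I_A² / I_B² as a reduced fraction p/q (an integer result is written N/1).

7/9

Same 3,3,6: normalisation and zero-m 3j drop out of the ratio.
A: Δ: 0! 6! 6! / 13! → 1/12012; sum: t=0:+1/34560 = 1/34560; 3j²(3 3 6; 3 -1 -2) = Δ·Π!·Σ² = 1/429  (sign +1)
B: Δ: 0! 6! 6! / 13! → 1/12012; sum: t=0:+1/14400 = 1/14400; 3j²(3 3 6; 2 -2 0) = Δ·Π!·Σ² = 3/1001  (sign +1)
I_A²/I_B² = (1/429)/(3/1001) = 7/9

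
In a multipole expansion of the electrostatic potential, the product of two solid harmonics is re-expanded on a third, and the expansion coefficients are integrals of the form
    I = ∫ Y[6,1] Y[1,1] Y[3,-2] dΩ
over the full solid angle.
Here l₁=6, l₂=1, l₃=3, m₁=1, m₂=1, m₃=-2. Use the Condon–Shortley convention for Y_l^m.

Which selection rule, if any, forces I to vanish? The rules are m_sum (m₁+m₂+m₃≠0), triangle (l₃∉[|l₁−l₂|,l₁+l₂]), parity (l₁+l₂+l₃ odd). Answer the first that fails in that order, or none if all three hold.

m₁+m₂+m₃ = 1 + 1 − 2 = 0  ✓
triangle: |6−1|=5 ≤ l₃=3 ≤ 6+1=7  ✗
parity: l₁+l₂+l₃ = 10 is even

triangle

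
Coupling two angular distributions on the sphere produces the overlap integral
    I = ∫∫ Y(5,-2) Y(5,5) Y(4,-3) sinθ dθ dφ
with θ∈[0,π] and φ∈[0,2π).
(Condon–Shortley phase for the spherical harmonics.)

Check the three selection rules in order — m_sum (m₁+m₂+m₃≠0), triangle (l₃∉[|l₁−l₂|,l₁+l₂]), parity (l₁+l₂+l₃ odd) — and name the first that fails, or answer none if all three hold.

none

m₁+m₂+m₃ = -2 + 5 − 3 = 0  ✓
triangle: |5−5|=0 ≤ l₃=4 ≤ 5+5=10  ✓
parity: l₁+l₂+l₃ = 14 is even  ✓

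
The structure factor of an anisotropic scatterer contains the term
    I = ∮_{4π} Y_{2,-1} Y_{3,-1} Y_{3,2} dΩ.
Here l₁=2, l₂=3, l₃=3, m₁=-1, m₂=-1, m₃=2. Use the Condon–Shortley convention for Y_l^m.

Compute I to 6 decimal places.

0.162868

Rules hold: Σm=0, L=8 even, 1≤3≤5.
N = 5·7·7 = 245
Δ = 2!·2!·4!/9! = 1/3780
Racah Σ t=0..2: t=0:+1/24 t=1:−1/4 t=2:+1/24 = -1/6
⇒ 3j(2 3 3; 0 0 0)² = 4/105, sgn +1
Racah Σ t=1..2: t=1:−1/12 t=2:+1/48 = -1/16
⇒ 3j(2 3 3; -1 -1 2)² = 1/28, sgn +1
4πI² = N·(3j₀)²·(3jₘ)² = 1/3
I = +1·√(0.333333/4π) = 0.16286750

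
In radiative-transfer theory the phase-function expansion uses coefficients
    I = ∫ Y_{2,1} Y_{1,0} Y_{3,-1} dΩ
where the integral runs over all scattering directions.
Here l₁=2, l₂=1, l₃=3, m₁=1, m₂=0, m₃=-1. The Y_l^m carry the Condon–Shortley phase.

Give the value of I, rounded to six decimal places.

Checks pass: Σm=0; 6 even; l₃=3∈[1,3].
(2·2+1)(2·1+1)(2·3+1) = 105
Δ: 0! 4! 2! / 7! → 1/105
sum: t=0:+1/4 = 1/4
3j²(2 1 3; 0 0 0) = Δ·Π!·Σ² = 3/35  (sign -1)
sum: t=0:+1/6 = 1/6
3j²(2 1 3; 1 0 -1) = Δ·Π!·Σ² = 8/105  (sign +1)
combine: 4πI² = 105·3/35·8/105 = 24/35
take √, sign -1: I = -0.23359668

-0.233597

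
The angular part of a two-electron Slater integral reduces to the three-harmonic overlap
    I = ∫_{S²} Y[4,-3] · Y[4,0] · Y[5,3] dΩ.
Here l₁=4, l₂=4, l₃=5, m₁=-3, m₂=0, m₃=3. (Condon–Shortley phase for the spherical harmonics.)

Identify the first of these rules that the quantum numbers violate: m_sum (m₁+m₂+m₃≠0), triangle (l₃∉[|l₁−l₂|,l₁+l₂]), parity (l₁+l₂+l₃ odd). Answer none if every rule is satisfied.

m₁+m₂+m₃ = -3 + 0 + 3 = 0  ✓
triangle: |4−4|=0 ≤ l₃=5 ≤ 4+4=8  ✓
parity: l₁+l₂+l₃ = 13 is odd  ✗

parity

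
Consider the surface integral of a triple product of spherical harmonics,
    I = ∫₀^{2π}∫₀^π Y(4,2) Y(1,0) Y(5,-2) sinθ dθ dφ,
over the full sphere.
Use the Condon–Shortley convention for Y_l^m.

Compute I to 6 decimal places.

Rules hold: Σm=0, L=10 even, 3≤5≤5.
N = 9·3·11 = 297
Δ = 0!·8!·2!/11! = 1/495
Racah Σ t=0..0: t=0:+1/576 = 1/576
⇒ 3j(4 1 5; 0 0 0)² = 5/99, sgn -1
Racah Σ t=0..0: t=0:+1/1440 = 1/1440
⇒ 3j(4 1 5; 2 0 -2)² = 7/165, sgn -1
4πI² = N·(3j₀)²·(3jₘ)² = 7/11
I = +1·√(0.636364/4π) = 0.22503380

0.225034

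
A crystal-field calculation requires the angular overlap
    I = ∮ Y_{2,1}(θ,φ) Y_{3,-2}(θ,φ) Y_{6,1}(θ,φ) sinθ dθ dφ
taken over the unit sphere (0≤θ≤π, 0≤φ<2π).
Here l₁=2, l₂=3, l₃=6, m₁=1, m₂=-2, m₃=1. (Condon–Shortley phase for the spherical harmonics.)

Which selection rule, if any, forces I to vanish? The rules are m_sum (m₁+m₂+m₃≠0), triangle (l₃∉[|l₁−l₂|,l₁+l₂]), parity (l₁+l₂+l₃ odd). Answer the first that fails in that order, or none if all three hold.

triangle

Σmᵢ = 0  ✓
l₃∈[|l₁−l₂|,l₁+l₂]=[1,5], have l₃=6  ✗
Σlᵢ = 11 ⇒ odd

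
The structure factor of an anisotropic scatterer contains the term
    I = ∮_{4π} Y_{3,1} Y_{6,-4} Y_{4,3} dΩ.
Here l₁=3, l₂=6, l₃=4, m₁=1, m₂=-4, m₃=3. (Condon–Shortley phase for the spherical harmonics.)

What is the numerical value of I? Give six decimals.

0.000000

Σlᵢ=13 odd — θ-integrand is odd under cosθ→−cosθ; I=0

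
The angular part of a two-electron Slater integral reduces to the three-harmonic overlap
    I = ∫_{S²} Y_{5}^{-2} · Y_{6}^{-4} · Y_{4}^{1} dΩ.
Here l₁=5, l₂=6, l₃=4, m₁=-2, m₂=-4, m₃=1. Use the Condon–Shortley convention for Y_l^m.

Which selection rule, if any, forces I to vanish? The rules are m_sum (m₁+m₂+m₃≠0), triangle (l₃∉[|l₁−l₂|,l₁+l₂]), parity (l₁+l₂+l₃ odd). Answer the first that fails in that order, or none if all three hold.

Σmᵢ = -5  ✗
l₃∈[|l₁−l₂|,l₁+l₂]=[1,11], have l₃=4
Σlᵢ = 15 ⇒ odd

m_sum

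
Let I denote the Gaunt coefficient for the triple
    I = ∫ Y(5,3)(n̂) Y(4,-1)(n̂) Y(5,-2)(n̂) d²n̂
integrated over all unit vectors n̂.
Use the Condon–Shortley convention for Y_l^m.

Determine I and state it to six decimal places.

-0.118854

Rules hold: Σm=0, L=14 even, 1≤5≤9.
N = 11·9·11 = 1089
Δ = 4!·6!·4!/15! = 1/3153150
Racah Σ t=0..4: t=0:+1/69120 t=1:−1/1728 t=2:+1/576 t=3:−1/1728 t=4:+1/69120 = 7/11520
⇒ 3j(5 4 5; 0 0 0)² = 2/143, sgn -1
Racah Σ t=0..2: t=0:+1/6912 t=1:−1/2880 t=2:+1/17280 = -1/6912
⇒ 3j(5 4 5; 3 -1 -2)² = 5/429, sgn +1
4πI² = N·(3j₀)²·(3jₘ)² = 30/169
I = -1·√(0.177515/4π) = -0.11885360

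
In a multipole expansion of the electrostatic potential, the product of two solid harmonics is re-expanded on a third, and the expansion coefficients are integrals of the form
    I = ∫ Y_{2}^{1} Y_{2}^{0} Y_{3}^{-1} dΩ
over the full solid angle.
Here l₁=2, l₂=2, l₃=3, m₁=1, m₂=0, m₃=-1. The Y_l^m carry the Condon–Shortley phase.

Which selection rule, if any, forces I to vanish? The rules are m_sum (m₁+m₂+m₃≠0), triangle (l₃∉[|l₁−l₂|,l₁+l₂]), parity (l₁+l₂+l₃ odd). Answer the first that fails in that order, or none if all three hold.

parity

m₁+m₂+m₃ = 1 + 0 − 1 = 0  ✓
triangle: |2−2|=0 ≤ l₃=3 ≤ 2+2=4  ✓
parity: l₁+l₂+l₃ = 7 is odd  ✗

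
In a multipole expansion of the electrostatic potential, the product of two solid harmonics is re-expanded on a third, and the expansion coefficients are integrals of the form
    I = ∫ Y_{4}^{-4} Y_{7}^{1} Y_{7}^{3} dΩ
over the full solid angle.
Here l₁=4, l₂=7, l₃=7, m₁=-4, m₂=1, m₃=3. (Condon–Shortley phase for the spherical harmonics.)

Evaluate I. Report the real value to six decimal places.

m-sum 0 ✓  L=18 even ✓  3≤7≤11 ✓
Π(2lᵢ+1) = 9×15×15 = 2025
triangle coeff Δ(4,7,7) = 1/58198140
Σ_t [0,4]: t=0:+1/17418240 t=1:−1/622080 t=2:+1/230400 t=3:−1/622080 t=4:+1/17418240 = 1/806400
(3j)²=2268/230945 [(4 7 7; 0 0 0)], sign=-1
Σ_t [4,4]: t=4:+1/9953280 = 1/9953280
(3j)²=2450/138567 [(4 7 7; -4 1 3)], sign=+1
⇒ 4πI² = 750141000/2133423721
I = (-1)√(750141000/2133423721/(4π)) = -0.16727381

-0.167274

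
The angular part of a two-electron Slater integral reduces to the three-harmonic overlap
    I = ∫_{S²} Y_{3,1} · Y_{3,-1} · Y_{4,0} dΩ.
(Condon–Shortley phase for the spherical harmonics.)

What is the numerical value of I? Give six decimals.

Rules hold: Σm=0, L=10 even, 0≤4≤6.
N = 7·7·9 = 441
Δ = 2!·4!·4!/11! = 1/34650
Racah Σ t=0..2: t=0:+1/72 t=1:−1/16 t=2:+1/72 = -5/144
⇒ 3j(3 3 4; 0 0 0)² = 2/77, sgn -1
Racah Σ t=0..2: t=0:+1/32 t=1:−1/36 t=2:+1/1152 = 5/1152
⇒ 3j(3 3 4; 1 -1 0)² = 1/1386, sgn +1
4πI² = N·(3j₀)²·(3jₘ)² = 1/121
I = -1·√(0.00826446/4π) = -0.02564498

-0.025645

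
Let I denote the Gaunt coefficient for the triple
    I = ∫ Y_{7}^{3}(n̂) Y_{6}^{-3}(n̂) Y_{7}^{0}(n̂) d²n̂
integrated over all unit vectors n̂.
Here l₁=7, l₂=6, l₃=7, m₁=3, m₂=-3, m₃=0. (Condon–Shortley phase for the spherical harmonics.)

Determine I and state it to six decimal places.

m-sum 0 ✓  L=20 even ✓  1≤7≤13 ✓
Π(2lᵢ+1) = 15×13×15 = 2925
triangle coeff Δ(7,6,7) = 1/2444321880
Σ_t [0,6]: t=0:+1/2612736000 t=1:−1/20736000 t=2:+1/1658880 t=3:−1/746496 t=4:+1/1658880 t=5:−1/20736000 t=6:+1/2612736000 = -1/4354560
(3j)²=1000/138567 [(7 6 7; 0 0 0)], sign=+1
Σ_t [0,3]: t=0:+1/14929920 t=1:−1/4147200 t=2:+1/8294400 t=3:−1/130636800 = -1/16329600
(3j)²=1024/138567 [(7 6 7; 3 -3 0)], sign=+1
⇒ 4πI² = 25600000/164109517
I = (+1)√(25600000/164109517/(4π)) = 0.11141616

0.111416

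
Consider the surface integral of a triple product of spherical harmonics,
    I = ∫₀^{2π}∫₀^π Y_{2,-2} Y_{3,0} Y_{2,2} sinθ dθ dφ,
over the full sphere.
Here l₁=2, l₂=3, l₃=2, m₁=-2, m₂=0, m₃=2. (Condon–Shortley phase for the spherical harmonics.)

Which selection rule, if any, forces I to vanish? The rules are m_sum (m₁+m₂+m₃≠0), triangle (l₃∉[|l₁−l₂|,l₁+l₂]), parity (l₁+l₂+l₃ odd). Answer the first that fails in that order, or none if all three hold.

parity

Σmᵢ = 0  ✓
l₃∈[|l₁−l₂|,l₁+l₂]=[1,5], have l₃=2  ✓
Σlᵢ = 7 ⇒ odd  ✗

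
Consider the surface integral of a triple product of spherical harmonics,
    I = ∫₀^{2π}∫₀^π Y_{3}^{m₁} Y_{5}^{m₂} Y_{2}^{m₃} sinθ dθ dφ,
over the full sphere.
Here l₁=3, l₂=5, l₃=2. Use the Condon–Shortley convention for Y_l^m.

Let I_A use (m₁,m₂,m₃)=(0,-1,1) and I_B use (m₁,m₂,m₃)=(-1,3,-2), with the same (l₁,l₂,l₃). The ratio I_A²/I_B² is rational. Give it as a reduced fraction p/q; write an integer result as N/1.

Shared (l₁,l₂,l₃)=(3,5,2): N and (l;000)² cancel in I_A²/I_B².
A: Δ = 6!·0!·4!/11! = 1/2310; Racah Σ t=3..3: t=3:−1/216 = -1/216; ⇒ 3j(3 5 2; 0 -1 1)² = 8/231, sgn +1
B: Δ = 6!·0!·4!/11! = 1/2310; Racah Σ t=4..4: t=4:+1/1152 = 1/1152; ⇒ 3j(3 5 2; -1 3 -2)² = 1/33, sgn +1
I_A²/I_B² = (8/231)/(1/33) = 8/7

8/7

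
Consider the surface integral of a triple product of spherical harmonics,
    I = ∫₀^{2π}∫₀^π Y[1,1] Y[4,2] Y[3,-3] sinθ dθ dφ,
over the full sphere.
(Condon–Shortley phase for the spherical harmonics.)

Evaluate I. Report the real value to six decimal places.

0.061558

Checks pass: Σm=0; 8 even; l₃=3∈[3,5].
(2·1+1)(2·4+1)(2·3+1) = 189
Δ: 2! 0! 6! / 9! → 1/252
sum: t=1:−1/36 = -1/36
3j²(1 4 3; 0 0 0) = Δ·Π!·Σ² = 4/63  (sign +1)
sum: t=0:+1/1440 = 1/1440
3j²(1 4 3; 1 2 -3) = Δ·Π!·Σ² = 1/252  (sign +1)
combine: 4πI² = 189·4/63·1/252 = 1/21
take √, sign +1: I = 0.06155813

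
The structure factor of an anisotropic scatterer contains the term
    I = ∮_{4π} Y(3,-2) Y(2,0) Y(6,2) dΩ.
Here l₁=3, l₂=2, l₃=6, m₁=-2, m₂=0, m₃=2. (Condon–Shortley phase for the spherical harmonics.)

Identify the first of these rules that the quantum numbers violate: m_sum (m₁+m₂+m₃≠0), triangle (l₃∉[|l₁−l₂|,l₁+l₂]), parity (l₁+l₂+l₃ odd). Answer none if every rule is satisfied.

Σmᵢ = 0  ✓
l₃∈[|l₁−l₂|,l₁+l₂]=[1,5], have l₃=6  ✗
Σlᵢ = 11 ⇒ odd

triangle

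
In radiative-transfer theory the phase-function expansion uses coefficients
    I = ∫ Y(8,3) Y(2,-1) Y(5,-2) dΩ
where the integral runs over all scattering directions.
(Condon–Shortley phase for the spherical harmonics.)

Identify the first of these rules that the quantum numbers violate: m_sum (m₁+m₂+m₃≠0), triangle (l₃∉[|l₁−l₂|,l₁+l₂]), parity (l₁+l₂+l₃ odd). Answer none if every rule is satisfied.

m₁+m₂+m₃ = 3 − 1 − 2 = 0  ✓
triangle: |8−2|=6 ≤ l₃=5 ≤ 8+2=10  ✗
parity: l₁+l₂+l₃ = 15 is odd

triangle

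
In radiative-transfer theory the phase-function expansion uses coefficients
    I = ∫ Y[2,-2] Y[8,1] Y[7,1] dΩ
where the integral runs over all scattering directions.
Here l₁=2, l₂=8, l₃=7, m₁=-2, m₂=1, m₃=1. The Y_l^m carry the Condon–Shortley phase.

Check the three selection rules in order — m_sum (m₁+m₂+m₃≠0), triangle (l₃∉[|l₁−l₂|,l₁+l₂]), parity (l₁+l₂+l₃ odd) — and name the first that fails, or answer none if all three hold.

Σmᵢ = 0  ✓
l₃∈[|l₁−l₂|,l₁+l₂]=[6,10], have l₃=7  ✓
Σlᵢ = 17 ⇒ odd  ✗

parity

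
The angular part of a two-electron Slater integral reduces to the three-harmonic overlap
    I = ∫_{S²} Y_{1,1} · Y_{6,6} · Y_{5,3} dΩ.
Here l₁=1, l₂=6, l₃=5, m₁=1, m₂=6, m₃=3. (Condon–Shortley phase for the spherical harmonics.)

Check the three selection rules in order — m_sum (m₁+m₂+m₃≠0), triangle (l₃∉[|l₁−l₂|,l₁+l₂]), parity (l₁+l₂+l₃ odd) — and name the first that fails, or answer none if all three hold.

m_sum

m₁+m₂+m₃ = 1 + 6 + 3 = 10  ✗
triangle: |1−6|=5 ≤ l₃=5 ≤ 1+6=7
parity: l₁+l₂+l₃ = 12 is even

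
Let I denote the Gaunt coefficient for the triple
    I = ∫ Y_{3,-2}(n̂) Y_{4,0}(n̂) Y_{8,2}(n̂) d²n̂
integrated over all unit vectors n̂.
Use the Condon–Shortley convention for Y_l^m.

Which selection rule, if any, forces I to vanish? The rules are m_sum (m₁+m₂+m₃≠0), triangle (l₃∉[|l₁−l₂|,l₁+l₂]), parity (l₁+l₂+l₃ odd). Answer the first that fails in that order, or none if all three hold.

triangle

m₁+m₂+m₃ = -2 + 0 + 2 = 0  ✓
triangle: |3−4|=1 ≤ l₃=8 ≤ 3+4=7  ✗
parity: l₁+l₂+l₃ = 15 is odd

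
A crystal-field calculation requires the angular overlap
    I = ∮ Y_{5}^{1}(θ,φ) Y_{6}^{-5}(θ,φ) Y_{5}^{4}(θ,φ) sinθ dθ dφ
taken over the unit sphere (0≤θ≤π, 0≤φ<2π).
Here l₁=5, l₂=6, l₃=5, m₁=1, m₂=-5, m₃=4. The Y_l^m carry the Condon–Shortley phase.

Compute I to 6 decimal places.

0.158629

Rules hold: Σm=0, L=16 even, 1≤5≤11.
N = 11·13·11 = 1573
Δ = 6!·4!·6!/17! = 1/28588560
Racah Σ t=1..5: t=1:−1/345600 t=2:+1/13824 t=3:−1/5184 t=4:+1/13824 t=5:−1/345600 = -7/129600
⇒ 3j(5 6 5; 0 0 0)² = 80/7293, sgn +1
Racah Σ t=0..1: t=0:+1/2073600 t=1:−1/518400 = -1/691200
⇒ 3j(5 6 5; 1 -5 4)² = 81/4420, sgn +1
4πI² = N·(3j₀)²·(3jₘ)² = 1188/3757
I = +1·√(0.31621/4π) = 0.15862904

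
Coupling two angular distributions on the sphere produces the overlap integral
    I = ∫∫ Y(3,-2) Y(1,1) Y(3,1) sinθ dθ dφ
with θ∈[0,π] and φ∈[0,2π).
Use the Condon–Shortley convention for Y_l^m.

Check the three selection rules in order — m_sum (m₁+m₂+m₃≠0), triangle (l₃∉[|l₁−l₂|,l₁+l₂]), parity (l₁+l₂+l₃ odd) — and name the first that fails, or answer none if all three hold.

azimuthal sum: -2 + 1 + 1 = 0  ✓
2 ≤ 3 ≤ 4 (triangle on l)  ✓
L = 3 + 1 + 3 = 7 (odd)  ✗

parity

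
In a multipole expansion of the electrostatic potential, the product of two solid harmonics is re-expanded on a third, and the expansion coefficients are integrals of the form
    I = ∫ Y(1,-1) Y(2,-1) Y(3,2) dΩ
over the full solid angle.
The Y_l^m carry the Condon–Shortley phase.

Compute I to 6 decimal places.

Rules hold: Σm=0, L=6 even, 1≤3≤3.
N = 3·5·7 = 105
Δ = 0!·2!·4!/7! = 1/105
Racah Σ t=0..0: t=0:+1/4 = 1/4
⇒ 3j(1 2 3; 0 0 0)² = 3/35, sgn -1
Racah Σ t=0..0: t=0:+1/12 = 1/12
⇒ 3j(1 2 3; -1 -1 2)² = 2/21, sgn -1
4πI² = N·(3j₀)²·(3jₘ)² = 6/7
I = +1·√(0.857143/4π) = 0.26116903

0.261169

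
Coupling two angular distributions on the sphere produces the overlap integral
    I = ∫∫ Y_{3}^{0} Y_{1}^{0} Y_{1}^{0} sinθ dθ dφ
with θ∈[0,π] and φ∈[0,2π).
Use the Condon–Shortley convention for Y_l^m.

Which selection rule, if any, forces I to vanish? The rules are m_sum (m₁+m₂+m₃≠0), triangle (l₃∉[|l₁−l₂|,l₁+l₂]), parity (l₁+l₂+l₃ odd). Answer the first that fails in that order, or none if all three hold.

triangle

azimuthal sum: 0 + 0 + 0 = 0  ✓
2 ≤ 1 ≤ 4 (triangle on l)  ✗
L = 3 + 1 + 1 = 5 (odd)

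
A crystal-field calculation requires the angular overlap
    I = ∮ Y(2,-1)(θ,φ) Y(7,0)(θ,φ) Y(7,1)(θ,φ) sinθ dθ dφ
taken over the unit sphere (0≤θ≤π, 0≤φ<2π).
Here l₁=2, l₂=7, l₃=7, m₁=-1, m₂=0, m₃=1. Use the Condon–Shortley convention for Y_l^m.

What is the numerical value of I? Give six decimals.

Checks pass: Σm=0; 16 even; l₃=7∈[5,9].
(2·2+1)(2·7+1)(2·7+1) = 1125
Δ: 2! 2! 12! / 17! → 1/185640
sum: t=0:+1/2419200 t=1:−1/518400 t=2:+1/2419200 = -1/907200
3j²(2 7 7; 0 0 0) = Δ·Π!·Σ² = 56/3315  (sign +1)
sum: t=1:−1/1036800 t=2:+1/1209600 = -1/7257600
3j²(2 7 7; -1 0 1) = Δ·Π!·Σ² = 1/2210  (sign -1)
combine: 4πI² = 1125·56/3315·1/2210 = 420/48841
take √, sign -1: I = -0.02615938

-0.026159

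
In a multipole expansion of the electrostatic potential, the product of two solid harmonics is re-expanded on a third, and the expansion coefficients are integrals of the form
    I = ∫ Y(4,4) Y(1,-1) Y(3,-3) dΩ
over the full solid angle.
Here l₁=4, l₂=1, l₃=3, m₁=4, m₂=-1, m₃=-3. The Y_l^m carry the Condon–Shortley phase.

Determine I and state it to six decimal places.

Rules hold: Σm=0, L=8 even, 3≤3≤5.
N = 9·3·7 = 189
Δ = 2!·6!·0!/9! = 1/252
Racah Σ t=1..1: t=1:−1/36 = -1/36
⇒ 3j(4 1 3; 0 0 0)² = 4/63, sgn +1
Racah Σ t=0..0: t=0:+1/1440 = 1/1440
⇒ 3j(4 1 3; 4 -1 -3)² = 1/9, sgn +1
4πI² = N·(3j₀)²·(3jₘ)² = 4/3
I = +1·√(1.33333/4π) = 0.32573501

0.325735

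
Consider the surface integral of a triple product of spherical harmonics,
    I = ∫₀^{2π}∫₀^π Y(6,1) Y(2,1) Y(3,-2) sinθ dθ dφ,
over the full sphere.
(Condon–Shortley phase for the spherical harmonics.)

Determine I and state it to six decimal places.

0.000000

l₃=3 ∉ [4,8] — triangle fails ⇒ I = 0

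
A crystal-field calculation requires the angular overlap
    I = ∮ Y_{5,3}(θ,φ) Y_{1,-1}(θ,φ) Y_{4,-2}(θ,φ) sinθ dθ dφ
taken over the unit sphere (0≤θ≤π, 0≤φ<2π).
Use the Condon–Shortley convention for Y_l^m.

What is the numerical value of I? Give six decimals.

-0.259847

Checks pass: Σm=0; 10 even; l₃=4∈[4,6].
(2·5+1)(2·1+1)(2·4+1) = 297
Δ: 2! 8! 0! / 11! → 1/495
sum: t=1:−1/576 = -1/576
3j²(5 1 4; 0 0 0) = Δ·Π!·Σ² = 5/99  (sign -1)
sum: t=0:+1/2880 = 1/2880
3j²(5 1 4; 3 -1 -2) = Δ·Π!·Σ² = 28/495  (sign +1)
combine: 4πI² = 297·5/99·28/495 = 28/33
take √, sign -1: I = -0.25984664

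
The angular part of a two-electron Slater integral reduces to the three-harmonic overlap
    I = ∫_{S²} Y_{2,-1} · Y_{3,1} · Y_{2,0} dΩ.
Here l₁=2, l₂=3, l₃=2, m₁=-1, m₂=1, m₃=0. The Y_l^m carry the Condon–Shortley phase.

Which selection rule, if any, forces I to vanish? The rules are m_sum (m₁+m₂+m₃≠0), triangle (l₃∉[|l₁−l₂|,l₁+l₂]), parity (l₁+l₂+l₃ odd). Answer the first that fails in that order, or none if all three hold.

azimuthal sum: -1 + 1 + 0 = 0  ✓
1 ≤ 2 ≤ 5 (triangle on l)  ✓
L = 2 + 3 + 2 = 7 (odd)  ✗

parity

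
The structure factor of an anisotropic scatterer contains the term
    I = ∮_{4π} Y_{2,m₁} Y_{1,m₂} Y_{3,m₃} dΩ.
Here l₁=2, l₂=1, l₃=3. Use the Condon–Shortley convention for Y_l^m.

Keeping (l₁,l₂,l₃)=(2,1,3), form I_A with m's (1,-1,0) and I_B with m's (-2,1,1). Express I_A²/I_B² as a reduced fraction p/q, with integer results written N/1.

Same 2,1,3: normalisation and zero-m 3j drop out of the ratio.
A: Δ: 0! 4! 2! / 7! → 1/105; sum: t=0:+1/12 = 1/12; 3j²(2 1 3; 1 -1 0) = Δ·Π!·Σ² = 1/35  (sign -1)
B: Δ: 0! 4! 2! / 7! → 1/105; sum: t=0:+1/48 = 1/48; 3j²(2 1 3; -2 1 1) = Δ·Π!·Σ² = 1/105  (sign +1)
I_A²/I_B² = (1/35)/(1/105) = 3/1

3/1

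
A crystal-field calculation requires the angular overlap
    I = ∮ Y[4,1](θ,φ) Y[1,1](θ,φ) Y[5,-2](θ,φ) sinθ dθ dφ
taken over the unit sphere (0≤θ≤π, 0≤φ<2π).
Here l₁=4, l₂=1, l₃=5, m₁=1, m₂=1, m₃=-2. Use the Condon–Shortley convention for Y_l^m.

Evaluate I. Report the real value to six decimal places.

0.225034

Rules hold: Σm=0, L=10 even, 3≤5≤5.
N = 9·3·11 = 297
Δ = 0!·8!·2!/11! = 1/495
Racah Σ t=0..0: t=0:+1/576 = 1/576
⇒ 3j(4 1 5; 0 0 0)² = 5/99, sgn -1
Racah Σ t=0..0: t=0:+1/1440 = 1/1440
⇒ 3j(4 1 5; 1 1 -2)² = 7/165, sgn -1
4πI² = N·(3j₀)²·(3jₘ)² = 7/11
I = +1·√(0.636364/4π) = 0.22503380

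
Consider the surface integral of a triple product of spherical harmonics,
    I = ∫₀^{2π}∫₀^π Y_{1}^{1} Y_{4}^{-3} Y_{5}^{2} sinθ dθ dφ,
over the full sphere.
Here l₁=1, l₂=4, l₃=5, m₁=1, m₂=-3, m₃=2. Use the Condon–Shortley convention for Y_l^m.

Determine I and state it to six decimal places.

0.085055

Checks pass: Σm=0; 10 even; l₃=5∈[3,5].
(2·1+1)(2·4+1)(2·5+1) = 297
Δ: 0! 2! 8! / 11! → 1/495
sum: t=0:+1/576 = 1/576
3j²(1 4 5; 0 0 0) = Δ·Π!·Σ² = 5/99  (sign -1)
sum: t=0:+1/10080 = 1/10080
3j²(1 4 5; 1 -3 2) = Δ·Π!·Σ² = 1/165  (sign -1)
combine: 4πI² = 297·5/99·1/165 = 1/11
take √, sign +1: I = 0.08505478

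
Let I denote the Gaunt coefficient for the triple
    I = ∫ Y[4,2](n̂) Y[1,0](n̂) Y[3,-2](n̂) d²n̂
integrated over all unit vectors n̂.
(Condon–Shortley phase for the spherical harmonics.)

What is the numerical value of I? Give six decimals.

m-sum 0 ✓  L=8 even ✓  3≤3≤5 ✓
Π(2lᵢ+1) = 9×3×7 = 189
triangle coeff Δ(4,1,3) = 1/252
Σ_t [1,1]: t=1:−1/36 = -1/36
(3j)²=4/63 [(4 1 3; 0 0 0)], sign=+1
Σ_t [1,1]: t=1:−1/120 = -1/120
(3j)²=1/21 [(4 1 3; 2 0 -2)], sign=+1
⇒ 4πI² = 4/7
I = (+1)√(4/7/(4π)) = 0.21324362

0.213244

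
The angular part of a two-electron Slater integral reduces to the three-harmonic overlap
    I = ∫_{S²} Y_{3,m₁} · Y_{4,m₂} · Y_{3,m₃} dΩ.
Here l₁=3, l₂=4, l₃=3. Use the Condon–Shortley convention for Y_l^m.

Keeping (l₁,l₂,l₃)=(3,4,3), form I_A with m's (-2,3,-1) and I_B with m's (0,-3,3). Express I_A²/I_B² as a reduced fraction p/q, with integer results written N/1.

Shared (l₁,l₂,l₃)=(3,4,3): N and (l;000)² cancel in I_A²/I_B².
A: Δ = 4!·2!·4!/11! = 1/34650; Racah Σ t=3..4: t=3:−1/288 t=4:+1/144 = 1/288; ⇒ 3j(3 4 3; -2 3 -1)² = 1/99, sgn +1
B: Δ = 4!·2!·4!/11! = 1/34650; Racah Σ t=1..1: t=1:−1/288 = -1/288; ⇒ 3j(3 4 3; 0 -3 3)² = 1/22, sgn -1
I_A²/I_B² = (1/99)/(1/22) = 2/9

2/9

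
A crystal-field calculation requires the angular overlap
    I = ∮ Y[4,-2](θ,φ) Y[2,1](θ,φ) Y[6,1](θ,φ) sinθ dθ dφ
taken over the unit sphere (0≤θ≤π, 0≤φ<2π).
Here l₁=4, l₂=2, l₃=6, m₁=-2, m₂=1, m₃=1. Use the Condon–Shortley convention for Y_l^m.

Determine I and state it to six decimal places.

-0.133065

m-sum 0 ✓  L=12 even ✓  2≤6≤6 ✓
Π(2lᵢ+1) = 9×5×13 = 585
triangle coeff Δ(4,2,6) = 1/6435
Σ_t [0,0]: t=0:+1/2304 = 1/2304
(3j)²=5/143 [(4 2 6; 0 0 0)], sign=+1
Σ_t [0,0]: t=0:+1/8640 = 1/8640
(3j)²=14/1287 [(4 2 6; -2 1 1)], sign=-1
⇒ 4πI² = 350/1573
I = (-1)√(350/1573/(4π)) = -0.13306527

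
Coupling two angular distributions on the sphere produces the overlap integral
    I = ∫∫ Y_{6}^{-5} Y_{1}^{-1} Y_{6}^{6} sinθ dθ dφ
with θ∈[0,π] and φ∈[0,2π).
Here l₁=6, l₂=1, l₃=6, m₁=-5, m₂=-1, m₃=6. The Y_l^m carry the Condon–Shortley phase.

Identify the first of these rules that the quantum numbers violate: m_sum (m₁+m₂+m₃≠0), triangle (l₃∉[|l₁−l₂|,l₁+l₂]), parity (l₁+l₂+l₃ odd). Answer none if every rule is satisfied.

azimuthal sum: -5 − 1 + 6 = 0  ✓
5 ≤ 6 ≤ 7 (triangle on l)  ✓
L = 6 + 1 + 6 = 13 (odd)  ✗

parity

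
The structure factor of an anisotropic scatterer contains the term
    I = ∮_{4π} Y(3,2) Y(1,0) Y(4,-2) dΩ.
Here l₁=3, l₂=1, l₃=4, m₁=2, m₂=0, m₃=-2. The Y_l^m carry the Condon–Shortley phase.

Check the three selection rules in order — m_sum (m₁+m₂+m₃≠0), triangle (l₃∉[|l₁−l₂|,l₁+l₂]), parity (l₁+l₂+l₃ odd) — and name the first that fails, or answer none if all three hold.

Σmᵢ = 0  ✓
l₃∈[|l₁−l₂|,l₁+l₂]=[2,4], have l₃=4  ✓
Σlᵢ = 8 ⇒ even  ✓

none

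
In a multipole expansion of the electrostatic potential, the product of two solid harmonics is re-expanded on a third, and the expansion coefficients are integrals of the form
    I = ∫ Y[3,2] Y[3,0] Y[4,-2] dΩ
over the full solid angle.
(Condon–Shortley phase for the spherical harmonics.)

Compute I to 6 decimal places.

-0.044418

m-sum 0 ✓  L=10 even ✓  0≤4≤6 ✓
Π(2lᵢ+1) = 7×7×9 = 441
triangle coeff Δ(3,3,4) = 1/34650
Σ_t [0,2]: t=0:+1/72 t=1:−1/16 t=2:+1/72 = -5/144
(3j)²=2/77 [(3 3 4; 0 0 0)], sign=-1
Σ_t [0,1]: t=0:+1/72 t=1:−1/96 = 1/288
(3j)²=1/462 [(3 3 4; 2 0 -2)], sign=+1
⇒ 4πI² = 3/121
I = (-1)√(3/121/(4π)) = -0.04441841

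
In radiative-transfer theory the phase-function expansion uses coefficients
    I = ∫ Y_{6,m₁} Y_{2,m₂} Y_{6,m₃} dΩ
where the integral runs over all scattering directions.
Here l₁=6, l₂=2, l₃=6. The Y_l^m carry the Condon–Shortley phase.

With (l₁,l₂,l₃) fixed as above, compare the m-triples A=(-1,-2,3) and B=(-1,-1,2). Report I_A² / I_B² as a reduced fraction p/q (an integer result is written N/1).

l's match ⇒ only the (l;m) 3-j factors differ between A and B.
A: triangle coeff Δ(6,2,6) = 1/90090; Σ_t [0,0]: t=0:+1/120960 = 1/120960; (3j)²=24/1001 [(6 2 6; -1 -2 3)], sign=-1
B: triangle coeff Δ(6,2,6) = 1/90090; Σ_t [0,1]: t=0:+1/60480 t=1:−1/34560 = -1/80640; (3j)²=6/1001 [(6 2 6; -1 -1 2)], sign=-1
I_A²/I_B² = (24/1001)/(6/1001) = 4/1

4/1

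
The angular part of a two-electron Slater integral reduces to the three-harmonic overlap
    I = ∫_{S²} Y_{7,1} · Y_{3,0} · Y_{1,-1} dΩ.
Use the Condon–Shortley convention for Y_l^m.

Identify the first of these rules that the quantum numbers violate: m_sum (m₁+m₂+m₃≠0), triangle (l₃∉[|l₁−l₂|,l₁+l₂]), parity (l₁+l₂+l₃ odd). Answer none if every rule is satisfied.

m₁+m₂+m₃ = 1 + 0 − 1 = 0  ✓
triangle: |7−3|=4 ≤ l₃=1 ≤ 7+3=10  ✗
parity: l₁+l₂+l₃ = 11 is odd

triangle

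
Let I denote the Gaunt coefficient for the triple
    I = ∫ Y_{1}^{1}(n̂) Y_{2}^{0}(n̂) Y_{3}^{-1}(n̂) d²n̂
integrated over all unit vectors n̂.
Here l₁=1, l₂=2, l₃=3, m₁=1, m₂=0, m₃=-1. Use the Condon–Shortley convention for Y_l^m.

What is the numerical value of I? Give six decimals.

-0.202301

Rules hold: Σm=0, L=6 even, 1≤3≤3.
N = 3·5·7 = 105
Δ = 0!·2!·4!/7! = 1/105
Racah Σ t=0..0: t=0:+1/4 = 1/4
⇒ 3j(1 2 3; 0 0 0)² = 3/35, sgn -1
Racah Σ t=0..0: t=0:+1/8 = 1/8
⇒ 3j(1 2 3; 1 0 -1)² = 2/35, sgn +1
4πI² = N·(3j₀)²·(3jₘ)² = 18/35
I = -1·√(0.514286/4π) = -0.20230066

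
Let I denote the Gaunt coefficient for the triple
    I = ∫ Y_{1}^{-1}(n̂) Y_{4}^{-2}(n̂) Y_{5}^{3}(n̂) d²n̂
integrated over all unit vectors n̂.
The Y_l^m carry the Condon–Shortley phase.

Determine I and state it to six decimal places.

Rules hold: Σm=0, L=10 even, 3≤5≤5.
N = 3·9·11 = 297
Δ = 0!·2!·8!/11! = 1/495
Racah Σ t=0..0: t=0:+1/576 = 1/576
⇒ 3j(1 4 5; 0 0 0)² = 5/99, sgn -1
Racah Σ t=0..0: t=0:+1/2880 = 1/2880
⇒ 3j(1 4 5; -1 -2 3)² = 28/495, sgn +1
4πI² = N·(3j₀)²·(3jₘ)² = 28/33
I = -1·√(0.848485/4π) = -0.25984664

-0.259847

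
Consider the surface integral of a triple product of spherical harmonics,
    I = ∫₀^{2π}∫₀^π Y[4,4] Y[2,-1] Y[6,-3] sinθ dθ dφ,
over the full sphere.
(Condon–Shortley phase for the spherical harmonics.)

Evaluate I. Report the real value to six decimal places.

-0.047713

Checks pass: Σm=0; 12 even; l₃=6∈[2,6].
(2·4+1)(2·2+1)(2·6+1) = 585
Δ: 0! 8! 4! / 13! → 1/6435
sum: t=0:+1/2304 = 1/2304
3j²(4 2 6; 0 0 0) = Δ·Π!·Σ² = 5/143  (sign +1)
sum: t=0:+1/241920 = 1/241920
3j²(4 2 6; 4 -1 -3) = Δ·Π!·Σ² = 1/715  (sign -1)
combine: 4πI² = 585·5/143·1/715 = 45/1573
take √, sign -1: I = -0.04771303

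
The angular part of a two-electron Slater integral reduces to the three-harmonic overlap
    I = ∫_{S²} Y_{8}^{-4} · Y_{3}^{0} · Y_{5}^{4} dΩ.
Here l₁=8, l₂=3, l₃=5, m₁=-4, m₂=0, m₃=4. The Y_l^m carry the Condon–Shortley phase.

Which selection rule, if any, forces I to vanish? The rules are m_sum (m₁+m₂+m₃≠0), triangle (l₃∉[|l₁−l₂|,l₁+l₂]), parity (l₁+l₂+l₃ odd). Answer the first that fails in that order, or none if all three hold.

m₁+m₂+m₃ = -4 + 0 + 4 = 0  ✓
triangle: |8−3|=5 ≤ l₃=5 ≤ 8+3=11  ✓
parity: l₁+l₂+l₃ = 16 is even  ✓

none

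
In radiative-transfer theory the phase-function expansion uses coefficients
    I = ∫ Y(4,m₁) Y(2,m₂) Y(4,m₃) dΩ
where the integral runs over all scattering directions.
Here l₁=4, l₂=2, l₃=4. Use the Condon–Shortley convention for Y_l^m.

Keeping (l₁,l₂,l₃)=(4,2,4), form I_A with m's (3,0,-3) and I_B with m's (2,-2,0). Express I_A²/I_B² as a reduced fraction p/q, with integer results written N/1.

49/540

Shared (l₁,l₂,l₃)=(4,2,4): N and (l;000)² cancel in I_A²/I_B².
A: Δ = 2!·6!·2!/11! = 1/13860; Racah Σ t=0..1: t=0:+1/480 t=1:−1/720 = 1/1440; ⇒ 3j(4 2 4; 3 0 -3)² = 7/1980, sgn -1
B: Δ = 2!·6!·2!/11! = 1/13860; Racah Σ t=0..0: t=0:+1/192 = 1/192; ⇒ 3j(4 2 4; 2 -2 0)² = 3/77, sgn +1
I_A²/I_B² = (7/1980)/(3/77) = 49/540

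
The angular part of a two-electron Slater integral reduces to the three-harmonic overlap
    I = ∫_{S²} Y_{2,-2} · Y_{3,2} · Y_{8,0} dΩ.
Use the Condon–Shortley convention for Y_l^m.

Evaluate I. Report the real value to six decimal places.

0.000000

|2−3|≤8≤2+3 violated ⇒ I = 0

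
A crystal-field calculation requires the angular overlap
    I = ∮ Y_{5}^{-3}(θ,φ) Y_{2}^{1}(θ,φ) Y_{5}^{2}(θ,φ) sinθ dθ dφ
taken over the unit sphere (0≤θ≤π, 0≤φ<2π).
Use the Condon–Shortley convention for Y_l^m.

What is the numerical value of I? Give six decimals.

Checks pass: Σm=0; 12 even; l₃=5∈[3,7].
(2·5+1)(2·2+1)(2·5+1) = 605
Δ: 2! 8! 2! / 13! → 1/38610
sum: t=0:+1/2880 t=1:−1/576 t=2:+1/2880 = -1/960
3j²(5 2 5; 0 0 0) = Δ·Π!·Σ² = 10/429  (sign +1)
sum: t=1:−1/10080 t=2:+1/2880 = 1/4032
3j²(5 2 5; -3 1 2) = Δ·Π!·Σ² = 10/429  (sign -1)
combine: 4πI² = 605·10/429·10/429 = 500/1521
take √, sign -1: I = -0.16173926

-0.161739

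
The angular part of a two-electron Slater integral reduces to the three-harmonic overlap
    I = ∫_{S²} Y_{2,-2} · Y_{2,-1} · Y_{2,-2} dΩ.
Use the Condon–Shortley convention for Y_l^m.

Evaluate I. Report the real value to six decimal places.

0.000000

m-sum = -2 − 1 − 2 = -5 ≠ 0 ⇒ I = 0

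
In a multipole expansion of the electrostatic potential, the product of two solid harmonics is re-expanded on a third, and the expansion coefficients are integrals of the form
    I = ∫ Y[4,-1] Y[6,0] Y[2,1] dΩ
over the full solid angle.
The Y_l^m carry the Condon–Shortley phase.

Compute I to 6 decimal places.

0.174223

Checks pass: Σm=0; 12 even; l₃=2∈[2,10].
(2·4+1)(2·6+1)(2·2+1) = 585
Δ: 8! 0! 4! / 13! → 1/6435
sum: t=4:+1/2304 = 1/2304
3j²(4 6 2; 0 0 0) = Δ·Π!·Σ² = 5/143  (sign +1)
sum: t=5:−1/4320 = -1/4320
3j²(4 6 2; -1 0 1) = Δ·Π!·Σ² = 8/429  (sign +1)
combine: 4πI² = 585·5/143·8/429 = 600/1573
take √, sign +1: I = 0.17422334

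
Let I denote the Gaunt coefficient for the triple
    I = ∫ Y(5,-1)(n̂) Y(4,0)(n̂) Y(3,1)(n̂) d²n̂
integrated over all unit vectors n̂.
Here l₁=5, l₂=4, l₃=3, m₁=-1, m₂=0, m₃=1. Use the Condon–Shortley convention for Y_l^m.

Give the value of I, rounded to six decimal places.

Rules hold: Σm=0, L=12 even, 1≤3≤9.
N = 11·9·7 = 693
Δ = 6!·4!·2!/13! = 1/180180
Racah Σ t=2..4: t=2:+1/576 t=3:−1/144 t=4:+1/576 = -1/288
⇒ 3j(5 4 3; 0 0 0)² = 20/1001, sgn +1
Racah Σ t=2..4: t=2:+1/2304 t=3:−1/216 t=4:+1/384 = -11/6912
⇒ 3j(5 4 3; -1 0 1)² = 11/1638, sgn -1
4πI² = N·(3j₀)²·(3jₘ)² = 110/1183
I = -1·√(0.0929839/4π) = -0.08601992

-0.086020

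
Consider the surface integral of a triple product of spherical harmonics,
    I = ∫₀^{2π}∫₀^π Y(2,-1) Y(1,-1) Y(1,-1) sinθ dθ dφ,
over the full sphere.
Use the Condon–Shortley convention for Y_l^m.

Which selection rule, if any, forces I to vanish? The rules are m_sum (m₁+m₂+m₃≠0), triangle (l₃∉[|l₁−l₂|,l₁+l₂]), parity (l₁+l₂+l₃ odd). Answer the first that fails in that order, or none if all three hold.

m_sum

m₁+m₂+m₃ = -1 − 1 − 1 = -3  ✗
triangle: |2−1|=1 ≤ l₃=1 ≤ 2+1=3
parity: l₁+l₂+l₃ = 4 is even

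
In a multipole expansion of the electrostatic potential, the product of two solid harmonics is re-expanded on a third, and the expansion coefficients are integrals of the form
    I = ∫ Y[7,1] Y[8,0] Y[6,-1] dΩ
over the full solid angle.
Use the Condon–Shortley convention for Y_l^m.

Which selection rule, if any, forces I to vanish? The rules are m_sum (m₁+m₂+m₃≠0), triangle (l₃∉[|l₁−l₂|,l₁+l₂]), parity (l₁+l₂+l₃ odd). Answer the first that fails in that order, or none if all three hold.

parity

azimuthal sum: 1 + 0 − 1 = 0  ✓
1 ≤ 6 ≤ 15 (triangle on l)  ✓
L = 7 + 8 + 6 = 21 (odd)  ✗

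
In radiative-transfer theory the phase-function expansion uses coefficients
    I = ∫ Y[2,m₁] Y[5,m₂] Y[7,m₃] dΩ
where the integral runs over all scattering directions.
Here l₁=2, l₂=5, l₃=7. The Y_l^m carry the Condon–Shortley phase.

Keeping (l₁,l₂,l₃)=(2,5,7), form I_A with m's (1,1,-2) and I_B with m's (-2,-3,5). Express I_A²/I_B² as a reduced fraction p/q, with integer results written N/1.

28/33

l's match ⇒ only the (l;m) 3-j factors differ between A and B.
A: triangle coeff Δ(2,5,7) = 1/15015; Σ_t [0,0]: t=0:+1/103680 = 1/103680; (3j)²=4/143 [(2 5 7; 1 1 -2)], sign=-1
B: triangle coeff Δ(2,5,7) = 1/15015; Σ_t [0,0]: t=0:+1/1935360 = 1/1935360; (3j)²=3/91 [(2 5 7; -2 -3 5)], sign=+1
I_A²/I_B² = (4/143)/(3/91) = 28/33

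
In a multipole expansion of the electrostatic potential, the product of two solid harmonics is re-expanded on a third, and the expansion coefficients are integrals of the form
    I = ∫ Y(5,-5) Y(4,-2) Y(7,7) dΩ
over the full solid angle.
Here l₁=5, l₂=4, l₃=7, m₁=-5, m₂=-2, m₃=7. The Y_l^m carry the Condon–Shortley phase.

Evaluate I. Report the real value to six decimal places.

m-sum 0 ✓  L=16 even ✓  1≤7≤9 ✓
Π(2lᵢ+1) = 11×9×15 = 1485
triangle coeff Δ(5,4,7) = 1/6126120
Σ_t [0,2]: t=0:+1/69120 t=1:−1/20736 t=2:+1/69120 = -1/51840
(3j)²=280/21879 [(5 4 7; 0 0 0)], sign=+1
Σ_t [2,2]: t=2:+1/58060800 = 1/58060800
(3j)²=3/136 [(5 4 7; -5 -2 7)], sign=+1
⇒ 4πI² = 1575/3757
I = (+1)√(1575/3757/(4π)) = 0.18264793

0.182648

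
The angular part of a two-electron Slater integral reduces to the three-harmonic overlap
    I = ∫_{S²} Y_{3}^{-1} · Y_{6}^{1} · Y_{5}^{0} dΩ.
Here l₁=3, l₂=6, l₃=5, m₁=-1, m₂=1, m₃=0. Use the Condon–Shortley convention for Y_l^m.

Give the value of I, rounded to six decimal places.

m-sum 0 ✓  L=14 even ✓  3≤5≤9 ✓
Π(2lᵢ+1) = 7×13×11 = 1001
triangle coeff Δ(3,6,5) = 1/675675
Σ_t [1,3]: t=1:−1/8640 t=2:+1/2304 t=3:−1/8640 = 7/34560
(3j)²=7/429 [(3 6 5; 0 0 0)], sign=-1
Σ_t [2,4]: t=2:+1/5760 t=3:−1/3456 t=4:+1/34560 = -1/11520
(3j)²=2/429 [(3 6 5; -1 1 0)], sign=+1
⇒ 4πI² = 98/1287
I = (-1)√(98/1287/(4π)) = -0.07784287

-0.077843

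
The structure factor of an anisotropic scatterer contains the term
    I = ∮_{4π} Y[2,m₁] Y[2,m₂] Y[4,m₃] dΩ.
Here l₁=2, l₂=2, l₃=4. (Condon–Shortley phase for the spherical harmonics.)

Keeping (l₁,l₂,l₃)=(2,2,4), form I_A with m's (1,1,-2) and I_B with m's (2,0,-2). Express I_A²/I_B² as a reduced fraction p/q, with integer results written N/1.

Same 2,2,4: normalisation and zero-m 3j drop out of the ratio.
A: Δ: 0! 4! 4! / 9! → 1/630; sum: t=0:+1/36 = 1/36; 3j²(2 2 4; 1 1 -2) = Δ·Π!·Σ² = 4/63  (sign +1)
B: Δ: 0! 4! 4! / 9! → 1/630; sum: t=0:+1/96 = 1/96; 3j²(2 2 4; 2 0 -2) = Δ·Π!·Σ² = 1/42  (sign +1)
I_A²/I_B² = (4/63)/(1/42) = 8/3

8/3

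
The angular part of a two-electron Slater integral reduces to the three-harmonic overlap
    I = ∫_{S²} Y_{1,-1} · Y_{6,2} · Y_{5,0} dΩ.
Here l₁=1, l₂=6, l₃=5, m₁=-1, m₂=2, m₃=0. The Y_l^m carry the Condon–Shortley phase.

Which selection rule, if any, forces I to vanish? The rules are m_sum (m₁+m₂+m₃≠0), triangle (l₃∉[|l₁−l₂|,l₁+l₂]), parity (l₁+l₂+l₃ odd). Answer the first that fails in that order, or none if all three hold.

m_sum

azimuthal sum: -1 + 2 + 0 = 1  ✗
5 ≤ 5 ≤ 7 (triangle on l)
L = 1 + 6 + 5 = 12 (even)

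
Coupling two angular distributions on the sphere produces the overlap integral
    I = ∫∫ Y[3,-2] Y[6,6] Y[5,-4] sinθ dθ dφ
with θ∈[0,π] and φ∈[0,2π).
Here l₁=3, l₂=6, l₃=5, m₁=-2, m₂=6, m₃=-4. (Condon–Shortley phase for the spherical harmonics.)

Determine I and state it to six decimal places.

0.207001

Rules hold: Σm=0, L=14 even, 3≤5≤9.
N = 7·13·11 = 1001
Δ = 4!·2!·8!/15! = 1/675675
Racah Σ t=1..3: t=1:−1/8640 t=2:+1/2304 t=3:−1/8640 = 7/34560
⇒ 3j(3 6 5; 0 0 0)² = 7/429, sgn -1
Racah Σ t=4..4: t=4:+1/967680 = 1/967680
⇒ 3j(3 6 5; -2 6 -4)² = 3/91, sgn -1
4πI² = N·(3j₀)²·(3jₘ)² = 7/13
I = +1·√(0.538462/4π) = 0.20700098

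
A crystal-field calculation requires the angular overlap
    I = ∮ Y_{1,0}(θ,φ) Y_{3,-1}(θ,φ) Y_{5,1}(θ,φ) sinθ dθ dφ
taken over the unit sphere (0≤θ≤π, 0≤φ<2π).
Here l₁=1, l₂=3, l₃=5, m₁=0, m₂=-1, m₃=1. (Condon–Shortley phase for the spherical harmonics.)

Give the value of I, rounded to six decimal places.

triangle: need 2≤l₃≤4, have 5; I=0

0.000000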